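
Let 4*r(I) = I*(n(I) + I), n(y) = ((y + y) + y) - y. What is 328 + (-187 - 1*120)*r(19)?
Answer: -331169/4 ≈ -82792.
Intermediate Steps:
n(y) = 2*y (n(y) = (2*y + y) - y = 3*y - y = 2*y)
r(I) = 3*I²/4 (r(I) = (I*(2*I + I))/4 = (I*(3*I))/4 = (3*I²)/4 = 3*I²/4)
328 + (-187 - 1*120)*r(19) = 328 + (-187 - 1*120)*((¾)*19²) = 328 + (-187 - 120)*((¾)*361) = 328 - 307*1083/4 = 328 - 332481/4 = -331169/4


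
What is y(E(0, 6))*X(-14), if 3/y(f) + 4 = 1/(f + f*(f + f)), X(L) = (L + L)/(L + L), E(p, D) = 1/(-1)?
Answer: -1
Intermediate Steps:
E(p, D) = -1
X(L) = 1 (X(L) = (2*L)/((2*L)) = (2*L)*(1/(2*L)) = 1)
y(f) = 3/(-4 + 1/(f + 2*f**2)) (y(f) = 3/(-4 + 1/(f + f*(f + f))) = 3/(-4 + 1/(f + f*(2*f))) = 3/(-4 + 1/(f + 2*f**2)))
y(E(0, 6))*X(-14) = -3*(-1)*(1 + 2*(-1))/(-1 + 4*(-1) + 8*(-1)**2)*1 = -3*(-1)*(1 - 2)/(-1 - 4 + 8*1)*1 = -3*(-1)*(-1)/(-1 - 4 + 8)*1 = -3*(-1)*(-1)/3*1 = -3*(-1)*1/3*(-1)*1 = -1*1 = -1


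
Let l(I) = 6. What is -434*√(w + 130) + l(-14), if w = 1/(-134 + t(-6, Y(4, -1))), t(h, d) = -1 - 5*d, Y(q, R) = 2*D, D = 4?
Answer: 6 - 62*√159243/5 ≈ -4942.3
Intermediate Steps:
Y(q, R) = 8 (Y(q, R) = 2*4 = 8)
w = -1/175 (w = 1/(-134 + (-1 - 5*8)) = 1/(-134 + (-1 - 40)) = 1/(-134 - 41) = 1/(-175) = -1/175 ≈ -0.0057143)
-434*√(w + 130) + l(-14) = -434*√(-1/175 + 130) + 6 = -62*√159243/5 + 6 = 6 - 62*√159243/5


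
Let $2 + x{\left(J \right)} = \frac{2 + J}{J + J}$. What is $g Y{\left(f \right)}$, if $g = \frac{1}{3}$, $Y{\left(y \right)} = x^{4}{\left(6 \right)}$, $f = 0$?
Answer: $\frac{256}{243} \approx 1.0535$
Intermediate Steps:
$x{\left(J \right)} = -2 + \frac{2 + J}{2 J}$ ($x{\left(J \right)} = -2 + \frac{2 + J}{J + J} = -2 + \frac{2 + J}{2 J}$)
$Y{\left(y \right)} = \frac{256}{81}$ ($Y{\left(y \right)} = \left(- \frac{3}{2} + \frac{1}{6}\right)^{4} = \left(- \frac{4}{3}\right)^{4} = \frac{256}{81}$)
$g = \frac{1}{3} \approx 0.33333$
$g Y{\left(f \right)} = \frac{1}{3} \cdot \frac{256}{81} = \frac{256}{243}$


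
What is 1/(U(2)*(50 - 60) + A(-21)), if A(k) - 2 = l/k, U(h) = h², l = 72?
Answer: -7/290 ≈ -0.024138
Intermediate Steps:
A(k) = 2 + 72/k
1/(U(2)*(50 - 60) + A(-21)) = 1/(2²*(50 - 60) + (2 + 72/(-21))) = 1/(4*(-10) + (2 + 72*(-1/21))) = 1/(-40 + (2 - 24/7)) = 1/(-40 - 10/7) = 1/(-290/7) = -7/290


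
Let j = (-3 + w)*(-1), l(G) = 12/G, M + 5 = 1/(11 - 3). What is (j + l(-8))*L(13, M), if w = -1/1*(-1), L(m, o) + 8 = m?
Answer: 5/2 ≈ 2.5000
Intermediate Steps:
M = -39/8 (M = -5 + 1/(11 - 3) = -5 + 1/8 = -5 + ⅛ = -39/8 ≈ -4.8750)
L(m, o) = -8 + m
w = 1 (w = -1*1*(-1) = -1*(-1) = 1)
j = 2 (j = (-3 + 1)*(-1) = -2*(-1) = 2)
(j + l(-8))*L(13, M) = (2 + 12/(-8))*(-8 + 13) = (2 + 12*(-⅛))*5 = (2 - 3/2)*5 = (½)*5 = 5/2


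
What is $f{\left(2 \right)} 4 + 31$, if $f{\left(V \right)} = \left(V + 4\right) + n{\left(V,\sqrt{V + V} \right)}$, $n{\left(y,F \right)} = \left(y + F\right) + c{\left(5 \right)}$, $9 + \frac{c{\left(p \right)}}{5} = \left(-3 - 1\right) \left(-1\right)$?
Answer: $-29$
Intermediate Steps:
$c{\left(p \right)} = -25$ ($c{\left(p \right)} = -45 + 5 \left(-3 - 1\right) \left(-1\right) = -45 + 5 \left(\left(-4\right) \left(-1\right)\right) = -45 + 5 \cdot 4 = -45 + 20 = -25$)
$n{\left(y,F \right)} = -25 + F + y$ ($n{\left(y,F \right)} = \left(y + F\right) - 25 = \left(F + y\right) - 25 = -25 + F + y$)
$f{\left(V \right)} = -21 + 2 V + \sqrt{2} \sqrt{V}$ ($f{\left(V \right)} = \left(V + 4\right) + \left(-25 + \sqrt{V + V} + V\right) = \left(4 + V\right) + \left(-25 + \sqrt{2 V} + V\right) = \left(4 + V\right) + \left(-25 + \sqrt{2} \sqrt{V} + V\right) = \left(4 + V\right) + \left(-25 + V + \sqrt{2} \sqrt{V}\right) = -21 + 2 V + \sqrt{2} \sqrt{V}$)
$f{\left(2 \right)} 4 + 31 = \left(-21 + 2 \cdot 2 + \sqrt{2} \sqrt{2}\right) 4 + 31 = \left(-21 + 4 + 2\right) 4 + 31 = \left(-15\right) 4 + 31 = -60 + 31 = -29$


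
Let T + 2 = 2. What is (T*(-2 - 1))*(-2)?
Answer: 0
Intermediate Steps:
T = 0 (T = -2 + 2 = 0)
(T*(-2 - 1))*(-2) = (0*(-2 - 1))*(-2) = (0*(-3))*(-2) = 0*(-2) = 0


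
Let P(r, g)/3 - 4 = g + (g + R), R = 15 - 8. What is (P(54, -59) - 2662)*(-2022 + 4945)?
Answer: -8719309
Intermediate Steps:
R = 7
P(r, g) = 33 + 6*g (P(r, g) = 12 + 3*(g + (g + 7)) = 12 + 3*(g + (7 + g)) = 12 + 3*(7 + 2*g) = 12 + (21 + 6*g) = 33 + 6*g)
(P(54, -59) - 2662)*(-2022 + 4945) = ((33 + 6*(-59)) - 2662)*(-2022 + 4945) = ((33 - 354) - 2662)*2923 = (-321 - 2662)*2923 = -2983*2923 = -8719309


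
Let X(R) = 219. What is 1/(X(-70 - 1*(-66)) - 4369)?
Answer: -1/4150 ≈ -0.00024096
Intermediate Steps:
1/(X(-70 - 1*(-66)) - 4369) = 1/(219 - 4369) = 1/(-4150) = -1/4150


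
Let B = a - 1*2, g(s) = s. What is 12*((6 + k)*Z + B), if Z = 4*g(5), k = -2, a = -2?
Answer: 912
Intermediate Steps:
Z = 20 (Z = 4*5 = 20)
B = -4 (B = -2 - 1*2 = -2 - 2 = -4)
12*((6 + k)*Z + B) = 12*((6 - 2)*20 - 4) = 12*(4*20 - 4) = 12*(80 - 4) = 12*76 = 912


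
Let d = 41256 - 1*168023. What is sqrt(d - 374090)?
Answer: I*sqrt(500857) ≈ 707.71*I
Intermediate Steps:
d = -126767 (d = 41256 - 168023 = -126767)
sqrt(d - 374090) = sqrt(-126767 - 374090) = sqrt(-500857) = I*sqrt(500857)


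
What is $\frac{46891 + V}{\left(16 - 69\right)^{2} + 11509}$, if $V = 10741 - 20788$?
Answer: $\frac{18422}{7159} \approx 2.5733$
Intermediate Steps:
$V = -10047$
$\frac{46891 + V}{\left(16 - 69\right)^{2} + 11509} = \frac{46891 - 10047}{\left(16 - 69\right)^{2} + 11509} = \frac{36844}{\left(-53\right)^{2} + 11509} = \frac{36844}{2809 + 11509} = \frac{36844}{14318} = 36844 \cdot \frac{1}{14318} = \frac{18422}{7159}$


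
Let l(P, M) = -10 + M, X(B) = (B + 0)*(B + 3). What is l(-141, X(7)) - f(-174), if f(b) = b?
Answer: 234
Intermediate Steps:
X(B) = B*(3 + B)
l(-141, X(7)) - f(-174) = (-10 + 7*(3 + 7)) - 1*(-174) = (-10 + 7*10) + 174 = (-10 + 70) + 174 = 60 + 174 = 234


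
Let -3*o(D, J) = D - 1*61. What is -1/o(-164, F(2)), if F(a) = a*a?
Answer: -1/75 ≈ -0.013333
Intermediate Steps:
F(a) = a²
o(D, J) = 61/3 - D/3 (o(D, J) = -(D - 1*61)/3 = -(D - 61)/3 = -(-61 + D)/3 = 61/3 - D/3)
-1/o(-164, F(2)) = -1/(61/3 - ⅓*(-164)) = -1/(61/3 + 164/3) = -1/75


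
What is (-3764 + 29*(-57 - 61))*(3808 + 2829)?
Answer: -47693482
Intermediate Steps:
(-3764 + 29*(-57 - 61))*(3808 + 2829) = (-3764 + 29*(-118))*6637 = (-3764 - 3422)*6637 = -7186*6637 = -47693482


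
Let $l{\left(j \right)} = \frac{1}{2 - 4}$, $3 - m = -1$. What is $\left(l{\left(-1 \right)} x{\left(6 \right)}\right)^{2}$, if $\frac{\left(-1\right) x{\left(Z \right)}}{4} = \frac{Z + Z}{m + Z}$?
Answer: $\frac{144}{25} \approx 5.76$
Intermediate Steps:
$m = 4$ ($m = 3 - -1 = 3 + 1 = 4$)
$l{\left(j \right)} = - \frac{1}{2}$ ($l{\left(j \right)} = \frac{1}{-2} = - \frac{1}{2}$)
$x{\left(Z \right)} = - \frac{8 Z}{4 + Z}$ ($x{\left(Z \right)} = - 4 \frac{Z + Z}{4 + Z} = - 4 \frac{2 Z}{4 + Z} = - \frac{8 Z}{4 + Z}$)
$\left(l{\left(-1 \right)} x{\left(6 \right)}\right)^{2} = \left(- \frac{\left(-8\right) 6 \frac{1}{4 + 6}}{2}\right)^{2} = \left(- \frac{\left(-8\right) 6 \cdot \frac{1}{10}}{2}\right)^{2} = \left(\left(- \frac{1}{2}\right) \left(- \frac{24}{5}\right)\right)^{2} = \left(\frac{12}{5}\right)^{2} = \frac{144}{25}$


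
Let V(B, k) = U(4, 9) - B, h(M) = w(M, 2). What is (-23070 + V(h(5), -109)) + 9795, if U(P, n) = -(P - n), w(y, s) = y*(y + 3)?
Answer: -13310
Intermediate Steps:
w(y, s) = y*(3 + y)
U(P, n) = n - P
h(M) = M*(3 + M)
V(B, k) = 5 - B (V(B, k) = (9 - 1*4) - B = (9 - 4) - B = 5 - B)
(-23070 + V(h(5), -109)) + 9795 = (-23070 + (5 - 5*(3 + 5))) + 9795 = (-23070 + (5 - 5*8)) + 9795 = (-23070 + (5 - 1*40)) + 9795 = (-23070 + (5 - 40)) + 9795 = (-23070 - 35) + 9795 = -23105 + 9795 = -13310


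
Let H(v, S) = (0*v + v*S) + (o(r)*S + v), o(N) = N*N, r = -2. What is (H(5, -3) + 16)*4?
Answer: -24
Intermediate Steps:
o(N) = N²
H(v, S) = v + 4*S + S*v (H(v, S) = (0*v + v*S) + ((-2)²*S + v) = (0 + S*v) + (4*S + v) = S*v + (v + 4*S) = v + 4*S + S*v)
(H(5, -3) + 16)*4 = ((5 + 4*(-3) - 3*5) + 16)*4 = ((5 - 12 - 15) + 16)*4 = (-22 + 16)*4 = -6*4 = -24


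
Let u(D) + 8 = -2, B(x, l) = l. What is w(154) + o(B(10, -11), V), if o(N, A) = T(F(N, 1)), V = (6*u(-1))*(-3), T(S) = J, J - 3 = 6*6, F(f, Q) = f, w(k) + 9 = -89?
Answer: -59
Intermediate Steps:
w(k) = -98 (w(k) = -9 - 89 = -98)
u(D) = -10 (u(D) = -8 - 2 = -10)
J = 39 (J = 3 + 6*6 = 3 + 36 = 39)
T(S) = 39
V = 180 (V = (6*(-10))*(-3) = -60*(-3) = 180)
o(N, A) = 39
w(154) + o(B(10, -11), V) = -98 + 39 = -59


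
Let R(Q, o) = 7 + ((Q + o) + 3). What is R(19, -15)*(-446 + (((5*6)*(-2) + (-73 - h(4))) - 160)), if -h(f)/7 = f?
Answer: -9954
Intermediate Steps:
h(f) = -7*f
R(Q, o) = 10 + Q + o (R(Q, o) = 7 + (3 + Q + o) = 10 + Q + o)
R(19, -15)*(-446 + (((5*6)*(-2) + (-73 - h(4))) - 160)) = (10 + 19 - 15)*(-446 + (((5*6)*(-2) + (-73 - (-7)*4)) - 160)) = 14*(-446 + ((30*(-2) + (-73 - 1*(-28))) - 160)) = 14*(-446 + ((-60 + (-73 + 28)) - 160)) = 14*(-446 + ((-60 - 45) - 160)) = 14*(-446 + (-105 - 160)) = 14*(-446 - 265) = 14*(-711) = -9954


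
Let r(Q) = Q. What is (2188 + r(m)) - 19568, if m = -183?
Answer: -17563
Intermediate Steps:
(2188 + r(m)) - 19568 = (2188 - 183) - 19568 = 2005 - 19568 = -17563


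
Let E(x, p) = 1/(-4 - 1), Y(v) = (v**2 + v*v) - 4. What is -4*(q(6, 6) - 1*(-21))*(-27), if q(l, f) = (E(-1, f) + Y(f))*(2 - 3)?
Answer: -25272/5 ≈ -5054.4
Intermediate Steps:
Y(v) = -4 + 2*v**2 (Y(v) = (v**2 + v**2) - 4 = 2*v**2 - 4 = -4 + 2*v**2)
E(x, p) = -1/5 (E(x, p) = 1/(-5) = -1/5)
q(l, f) = 21/5 - 2*f**2 (q(l, f) = (-1/5 + (-4 + 2*f**2))*(2 - 3) = (-21/5 + 2*f**2)*(-1) = 21/5 - 2*f**2)
-4*(q(6, 6) - 1*(-21))*(-27) = -4*((21/5 - 2*6**2) - 1*(-21))*(-27) = -4*((21/5 - 2*36) + 21)*(-27) = -4*((21/5 - 72) + 21)*(-27) = -4*(-339/5 + 21)*(-27) = -4*(-234/5)*(-27) = (936/5)*(-27) = -25272/5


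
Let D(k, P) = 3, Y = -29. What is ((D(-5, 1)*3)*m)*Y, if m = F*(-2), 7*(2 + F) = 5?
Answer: -4698/7 ≈ -671.14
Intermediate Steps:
F = -9/7 (F = -2 + (⅐)*5 = -2 + 5/7 = -9/7 ≈ -1.2857)
m = 18/7 (m = -9/7*(-2) = 18/7 ≈ 2.5714)
((D(-5, 1)*3)*m)*Y = ((3*3)*(18/7))*(-29) = (9*(18/7))*(-29) = (162/7)*(-29) = -4698/7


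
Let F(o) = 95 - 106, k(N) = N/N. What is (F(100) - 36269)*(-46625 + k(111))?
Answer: 1691518720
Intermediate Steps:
k(N) = 1
F(o) = -11
(F(100) - 36269)*(-46625 + k(111)) = (-11 - 36269)*(-46625 + 1) = -36280*(-46624) = 1691518720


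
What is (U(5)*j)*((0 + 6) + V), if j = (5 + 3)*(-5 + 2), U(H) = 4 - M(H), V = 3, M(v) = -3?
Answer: -1512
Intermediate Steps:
U(H) = 7 (U(H) = 4 - 1*(-3) = 4 + 3 = 7)
j = -24 (j = 8*(-3) = -24)
(U(5)*j)*((0 + 6) + V) = (7*(-24))*((0 + 6) + 3) = -168*(6 + 3) = -168*9 = -1512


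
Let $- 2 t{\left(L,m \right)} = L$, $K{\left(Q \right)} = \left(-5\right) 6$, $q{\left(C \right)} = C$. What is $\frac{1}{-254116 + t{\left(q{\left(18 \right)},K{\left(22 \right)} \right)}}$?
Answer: $- \frac{1}{254125} \approx -3.9351 \cdot 10^{-6}$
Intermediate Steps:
$K{\left(Q \right)} = -30$
$t{\left(L,m \right)} = - \frac{L}{2}$
$\frac{1}{-254116 + t{\left(q{\left(18 \right)},K{\left(22 \right)} \right)}} = \frac{1}{-254116 - 9} = \frac{1}{-254125} = - \frac{1}{254125}$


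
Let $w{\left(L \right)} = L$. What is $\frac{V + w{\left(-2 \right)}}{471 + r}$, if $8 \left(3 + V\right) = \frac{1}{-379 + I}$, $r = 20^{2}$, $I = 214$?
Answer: $- \frac{6601}{1149720} \approx -0.0057414$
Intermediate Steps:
$r = 400$
$V = - \frac{3961}{1320}$ ($V = -3 + \frac{1}{8 \left(-379 + 214\right)} = -3 + \frac{1}{8 \left(-165\right)} = -3 + \frac{1}{8} \left(- \frac{1}{165}\right) = -3 - \frac{1}{1320} = - \frac{3961}{1320} \approx -3.0008$)
$\frac{V + w{\left(-2 \right)}}{471 + r} = \frac{- \frac{3961}{1320} - 2}{471 + 400} = - \frac{6601}{1320 \cdot 871} = \left(- \frac{6601}{1320}\right) \frac{1}{871} = - \frac{6601}{1149720}$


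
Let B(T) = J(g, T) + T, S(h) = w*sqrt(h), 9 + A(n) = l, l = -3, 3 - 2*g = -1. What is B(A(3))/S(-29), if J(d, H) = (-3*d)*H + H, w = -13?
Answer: 48*I*sqrt(29)/377 ≈ 0.68564*I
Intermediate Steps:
g = 2 (g = 3/2 - 1/2*(-1) = 3/2 + 1/2 = 2)
A(n) = -12 (A(n) = -9 - 3 = -12)
S(h) = -13*sqrt(h)
J(d, H) = H - 3*H*d (J(d, H) = -3*H*d + H = H - 3*H*d)
B(T) = -4*T (B(T) = T*(1 - 3*2) + T = T*(1 - 6) + T = T*(-5) + T = -5*T + T = -4*T)
B(A(3))/S(-29) = (-4*(-12))/((-13*I*sqrt(29))) = 48/((-13*I*sqrt(29))) = 48*(I*sqrt(29)/377) = 48*I*sqrt(29)/377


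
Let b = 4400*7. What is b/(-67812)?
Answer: -7700/16953 ≈ -0.45420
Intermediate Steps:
b = 30800
b/(-67812) = 30800/(-67812) = 30800*(-1/67812) = -7700/16953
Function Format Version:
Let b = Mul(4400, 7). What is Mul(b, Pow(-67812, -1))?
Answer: Rational(-7700, 16953) ≈ -0.45420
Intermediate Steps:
b = 30800
Mul(b, Pow(-67812, -1)) = Mul(30800, Pow(-67812, -1)) = Mul(30800, Rational(-1, 67812)) = Rational(-7700, 16953)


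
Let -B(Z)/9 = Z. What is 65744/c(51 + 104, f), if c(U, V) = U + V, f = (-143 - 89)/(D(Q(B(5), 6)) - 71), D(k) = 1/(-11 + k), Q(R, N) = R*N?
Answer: 5653984/13611 ≈ 415.40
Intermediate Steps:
B(Z) = -9*Z
Q(R, N) = N*R
f = 281/86 (f = (-143 - 89)/(1/(-11 + 6*(-9*5)) - 71) = -232/(1/(-11 + 6*(-45)) - 71) = -232/(1/(-11 - 270) - 71) = -232/(1/(-281) - 71) = -232/(-1/281 - 71) = -232/(-19952/281) = -232*(-281/19952) = 281/86 ≈ 3.2674)
65744/c(51 + 104, f) = 65744/((51 + 104) + 281/86) = 65744/(155 + 281/86) = 65744/(13611/86) = 65744*(86/13611) = 5653984/13611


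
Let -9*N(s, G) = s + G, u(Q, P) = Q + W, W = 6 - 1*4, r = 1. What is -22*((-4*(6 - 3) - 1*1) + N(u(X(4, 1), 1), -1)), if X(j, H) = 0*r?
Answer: 2596/9 ≈ 288.44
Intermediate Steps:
X(j, H) = 0 (X(j, H) = 0*1 = 0)
W = 2 (W = 6 - 4 = 2)
u(Q, P) = 2 + Q (u(Q, P) = Q + 2 = 2 + Q)
N(s, G) = -G/9 - s/9 (N(s, G) = -(s + G)/9 = -(G + s)/9 = -G/9 - s/9)
-22*((-4*(6 - 3) - 1*1) + N(u(X(4, 1), 1), -1)) = -22*((-4*(6 - 3) - 1*1) + (-⅑*(-1) - (2 + 0)/9)) = -22*((-4*3 - 1) + (⅑ - ⅑*2)) = -22*((-12 - 1) + (⅑ - 2/9)) = -22*(-13 - ⅑) = -22*(-118/9) = 2596/9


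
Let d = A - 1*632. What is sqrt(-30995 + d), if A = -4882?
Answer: I*sqrt(36509) ≈ 191.07*I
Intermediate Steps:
d = -5514 (d = -4882 - 1*632 = -4882 - 632 = -5514)
sqrt(-30995 + d) = sqrt(-30995 - 5514) = sqrt(-36509) = I*sqrt(36509)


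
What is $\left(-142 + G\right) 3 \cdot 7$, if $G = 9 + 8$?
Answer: $-2625$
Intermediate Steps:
$G = 17$
$\left(-142 + G\right) 3 \cdot 7 = \left(-142 + 17\right) 3 \cdot 7 = \left(-125\right) 21 = -2625$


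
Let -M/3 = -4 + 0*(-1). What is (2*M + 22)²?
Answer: 2116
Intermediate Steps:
M = 12 (M = -3*(-4 + 0*(-1)) = -3*(-4 + 0) = -3*(-4) = 12)
(2*M + 22)² = (2*12 + 22)² = (24 + 22)² = 46² = 2116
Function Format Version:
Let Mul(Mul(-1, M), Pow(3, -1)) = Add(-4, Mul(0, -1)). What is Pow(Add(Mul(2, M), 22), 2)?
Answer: 2116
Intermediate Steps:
M = 12 (M = Mul(-3, Add(-4, Mul(0, -1))) = Mul(-3, Add(-4, 0)) = Mul(-3, -4) = 12)
Pow(Add(Mul(2, M), 22), 2) = Pow(Add(Mul(2, 12), 22), 2) = Pow(Add(24, 22), 2) = Pow(46, 2) = 2116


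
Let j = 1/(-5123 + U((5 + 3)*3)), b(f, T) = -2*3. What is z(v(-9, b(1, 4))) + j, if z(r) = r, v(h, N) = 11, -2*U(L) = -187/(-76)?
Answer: 8567561/778883 ≈ 11.000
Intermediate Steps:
b(f, T) = -6
U(L) = -187/152 (U(L) = -(-187)/(2*(-76)) = -(-187)*(-1)/(2*76) = -½*187/76 = -187/152)
j = -152/778883 (j = 1/(-5123 - 187/152) = 1/(-778883/152) = -152/778883 ≈ -0.00019515)
z(v(-9, b(1, 4))) + j = 11 - 152/778883 = 8567561/778883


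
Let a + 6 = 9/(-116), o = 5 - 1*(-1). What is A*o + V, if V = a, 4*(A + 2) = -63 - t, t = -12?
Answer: -10971/116 ≈ -94.578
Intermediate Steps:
A = -59/4 (A = -2 + (-63 - 1*(-12))/4 = -2 + (-63 + 12)/4 = -2 + (¼)*(-51) = -2 - 51/4 = -59/4 ≈ -14.750)
o = 6 (o = 5 + 1 = 6)
a = -705/116 (a = -6 + 9/(-116) = -6 + 9*(-1/116) = -6 - 9/116 = -705/116 ≈ -6.0776)
V = -705/116 ≈ -6.0776
A*o + V = -59/4*6 - 705/116 = -177/2 - 705/116 = -10971/116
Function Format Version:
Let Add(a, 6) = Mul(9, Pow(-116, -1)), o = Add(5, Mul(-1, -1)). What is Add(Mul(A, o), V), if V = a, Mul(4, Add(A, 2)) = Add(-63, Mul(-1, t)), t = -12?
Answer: Rational(-10971, 116) ≈ -94.578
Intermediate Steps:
A = Rational(-59, 4) (A = Add(-2, Mul(Rational(1, 4), Add(-63, Mul(-1, -12)))) = Add(-2, Mul(Rational(1, 4), Add(-63, 12))) = Add(-2, Mul(Rational(1, 4), -51)) = Add(-2, Rational(-51, 4)) = Rational(-59, 4) ≈ -14.750)
o = 6 (o = Add(5, 1) = 6)
a = Rational(-705, 116) (a = Add(-6, Mul(9, Pow(-116, -1))) = Add(-6, Mul(9, Rational(-1, 116))) = Add(-6, Rational(-9, 116)) = Rational(-705, 116) ≈ -6.0776)
V = Rational(-705, 116) ≈ -6.0776
Add(Mul(A, o), V) = Add(Mul(Rational(-59, 4), 6), Rational(-705, 116)) = Add(Rational(-177, 2), Rational(-705, 116)) = Rational(-10971, 116)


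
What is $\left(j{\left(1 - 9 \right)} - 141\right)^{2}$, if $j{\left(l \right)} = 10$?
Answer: $17161$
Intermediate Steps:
$\left(j{\left(1 - 9 \right)} - 141\right)^{2} = \left(10 - 141\right)^{2} = \left(-131\right)^{2} = 17161$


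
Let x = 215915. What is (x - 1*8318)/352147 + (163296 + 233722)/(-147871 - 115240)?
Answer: -85187643379/92653749317 ≈ -0.91942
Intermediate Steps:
(x - 1*8318)/352147 + (163296 + 233722)/(-147871 - 115240) = (215915 - 1*8318)/352147 + (163296 + 233722)/(-147871 - 115240) = (215915 - 8318)*(1/352147) + 397018/(-263111) = 207597*(1/352147) + 397018*(-1/263111) = 207597/352147 - 397018/263111 = -85187643379/92653749317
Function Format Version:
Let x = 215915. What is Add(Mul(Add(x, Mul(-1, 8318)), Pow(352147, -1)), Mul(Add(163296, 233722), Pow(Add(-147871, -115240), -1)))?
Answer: Rational(-85187643379, 92653749317) ≈ -0.91942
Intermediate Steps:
Add(Mul(Add(x, Mul(-1, 8318)), Pow(352147, -1)), Mul(Add(163296, 233722), Pow(Add(-147871, -115240), -1))) = Add(Mul(Add(215915, Mul(-1, 8318)), Pow(352147, -1)), Mul(Add(163296, 233722), Pow(Add(-147871, -115240), -1))) = Add(Mul(Add(215915, -8318), Rational(1, 352147)), Mul(397018, Pow(-263111, -1))) = Add(Mul(207597, Rational(1, 352147)), Mul(397018, Rational(-1, 263111))) = Add(Rational(207597, 352147), Rational(-397018, 263111)) = Rational(-85187643379, 92653749317)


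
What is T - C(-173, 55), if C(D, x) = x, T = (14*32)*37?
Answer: 16521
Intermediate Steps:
T = 16576 (T = 448*37 = 16576)
T - C(-173, 55) = 16576 - 1*55 = 16576 - 55 = 16521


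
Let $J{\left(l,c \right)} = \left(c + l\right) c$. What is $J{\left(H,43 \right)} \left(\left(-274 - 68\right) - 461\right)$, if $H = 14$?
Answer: $-1968153$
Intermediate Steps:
$J{\left(l,c \right)} = c \left(c + l\right)$
$J{\left(H,43 \right)} \left(\left(-274 - 68\right) - 461\right) = 43 \left(43 + 14\right) \left(\left(-274 - 68\right) - 461\right) = 43 \cdot 57 \left(-342 - 461\right) = 2451 \left(-803\right) = -1968153$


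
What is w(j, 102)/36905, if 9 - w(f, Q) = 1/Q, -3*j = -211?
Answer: 917/3764310 ≈ 0.00024360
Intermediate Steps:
j = 211/3 (j = -1/3*(-211) = 211/3 ≈ 70.333)
w(f, Q) = 9 - 1/Q
w(j, 102)/36905 = (9 - 1/102)/36905 = (9 - 1*1/102)*(1/36905) = (9 - 1/102)*(1/36905) = (917/102)*(1/36905) = 917/3764310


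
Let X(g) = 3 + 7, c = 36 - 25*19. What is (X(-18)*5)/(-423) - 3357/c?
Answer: 1398061/185697 ≈ 7.5287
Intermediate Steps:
c = -439 (c = 36 - 475 = -439)
X(g) = 10
(X(-18)*5)/(-423) - 3357/c = (10*5)/(-423) - 3357/(-439) = 50*(-1/423) - 3357*(-1/439) = -50/423 + 3357/439 = 1398061/185697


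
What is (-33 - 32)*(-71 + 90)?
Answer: -1235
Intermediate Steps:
(-33 - 32)*(-71 + 90) = -65*19 = -1235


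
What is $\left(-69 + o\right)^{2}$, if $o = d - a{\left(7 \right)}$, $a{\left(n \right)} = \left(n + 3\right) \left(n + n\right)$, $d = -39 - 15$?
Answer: $69169$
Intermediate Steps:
$d = -54$ ($d = -39 - 15 = -54$)
$a{\left(n \right)} = 2 n \left(3 + n\right)$ ($a{\left(n \right)} = \left(3 + n\right) 2 n = 2 n \left(3 + n\right)$)
$o = -194$ ($o = -54 - 2 \cdot 7 \left(3 + 7\right) = -54 - 2 \cdot 7 \cdot 10 = -54 - 140 = -194$)
$\left(-69 + o\right)^{2} = \left(-69 - 194\right)^{2} = \left(-263\right)^{2} = 69169$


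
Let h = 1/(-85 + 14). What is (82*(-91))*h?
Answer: 7462/71 ≈ 105.10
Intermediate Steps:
h = -1/71 (h = 1/(-71) = -1/71 ≈ -0.014085)
(82*(-91))*h = (82*(-91))*(-1/71) = -7462*(-1/71) = 7462/71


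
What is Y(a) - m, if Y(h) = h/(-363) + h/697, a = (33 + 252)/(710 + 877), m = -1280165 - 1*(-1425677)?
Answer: -19475736310058/133842819 ≈ -1.4551e+5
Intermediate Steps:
m = 145512 (m = -1280165 + 1425677 = 145512)
a = 95/529 (a = 285/1587 = 285*(1/1587) = 95/529 ≈ 0.17958)
Y(h) = -334*h/253011 (Y(h) = h*(-1/363) + h*(1/697) = -h/363 + h/697 = -334*h/253011)
Y(a) - m = -334/253011*95/529 - 1*145512 = -31730/133842819 - 145512 = -19475736310058/133842819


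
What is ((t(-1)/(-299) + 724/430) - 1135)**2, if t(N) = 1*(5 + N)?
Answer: 5308010870073409/4132561225 ≈ 1.2844e+6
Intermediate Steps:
t(N) = 5 + N
((t(-1)/(-299) + 724/430) - 1135)**2 = (((5 - 1)/(-299) + 724/430) - 1135)**2 = ((4*(-1/299) + 724*(1/430)) - 1135)**2 = ((-4/299 + 362/215) - 1135)**2 = (107378/64285 - 1135)**2 = (-72856097/64285)**2 = 5308010870073409/4132561225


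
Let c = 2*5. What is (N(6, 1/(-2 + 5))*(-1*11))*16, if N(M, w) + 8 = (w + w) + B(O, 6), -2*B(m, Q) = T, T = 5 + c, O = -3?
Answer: 7832/3 ≈ 2610.7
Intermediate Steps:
c = 10
T = 15 (T = 5 + 10 = 15)
B(m, Q) = -15/2 (B(m, Q) = -1/2*15 = -15/2)
N(M, w) = -31/2 + 2*w (N(M, w) = -8 + ((w + w) - 15/2) = -8 + (2*w - 15/2) = -8 + (-15/2 + 2*w) = -31/2 + 2*w)
(N(6, 1/(-2 + 5))*(-1*11))*16 = ((-31/2 + 2/(-2 + 5))*(-1*11))*16 = ((-31/2 + 2/3)*(-11))*16 = -89/6*(-11)*16 = (979/6)*16 = 7832/3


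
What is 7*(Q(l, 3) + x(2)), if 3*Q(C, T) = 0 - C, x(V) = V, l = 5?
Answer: 7/3 ≈ 2.3333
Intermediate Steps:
Q(C, T) = -C/3 (Q(C, T) = (0 - C)/3 = (-C)/3 = -C/3)
7*(Q(l, 3) + x(2)) = 7*(-⅓*5 + 2) = 7*(-5/3 + 2) = 7*(⅓) = 7/3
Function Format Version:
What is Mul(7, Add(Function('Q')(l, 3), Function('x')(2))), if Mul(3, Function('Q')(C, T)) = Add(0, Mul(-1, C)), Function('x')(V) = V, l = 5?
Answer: Rational(7, 3) ≈ 2.3333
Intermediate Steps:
Function('Q')(C, T) = Mul(Rational(-1, 3), C) (Function('Q')(C, T) = Mul(Rational(1, 3), Add(0, Mul(-1, C))) = Mul(Rational(1, 3), Mul(-1, C)) = Mul(Rational(-1, 3), C))
Mul(7, Add(Function('Q')(l, 3), Function('x')(2))) = Mul(7, Add(Mul(Rational(-1, 3), 5), 2)) = Mul(7, Add(Rational(-5, 3), 2)) = Mul(7, Rational(1, 3)) = Rational(7, 3)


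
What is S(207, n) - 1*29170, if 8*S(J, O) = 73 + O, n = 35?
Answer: -58313/2 ≈ -29157.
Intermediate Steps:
S(J, O) = 73/8 + O/8 (S(J, O) = (73 + O)/8 = 73/8 + O/8)
S(207, n) - 1*29170 = (73/8 + (⅛)*35) - 1*29170 = (73/8 + 35/8) - 29170 = 27/2 - 29170 = -58313/2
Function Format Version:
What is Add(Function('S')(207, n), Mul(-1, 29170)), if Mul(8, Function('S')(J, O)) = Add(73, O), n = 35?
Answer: Rational(-58313, 2) ≈ -29157.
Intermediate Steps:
Function('S')(J, O) = Add(Rational(73, 8), Mul(Rational(1, 8), O)) (Function('S')(J, O) = Mul(Rational(1, 8), Add(73, O)) = Add(Rational(73, 8), Mul(Rational(1, 8), O)))
Add(Function('S')(207, n), Mul(-1, 29170)) = Add(Add(Rational(73, 8), Mul(Rational(1, 8), 35)), Mul(-1, 29170)) = Add(Add(Rational(73, 8), Rational(35, 8)), -29170) = Add(Rational(27, 2), -29170) = Rational(-58313, 2)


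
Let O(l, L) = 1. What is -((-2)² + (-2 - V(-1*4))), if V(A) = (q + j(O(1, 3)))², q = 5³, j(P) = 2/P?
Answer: 16127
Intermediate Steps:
q = 125
V(A) = 16129 (V(A) = (125 + 2/1)² = (125 + 2*1)² = (125 + 2)² = 127² = 16129)
-((-2)² + (-2 - V(-1*4))) = -((-2)² + (-2 - 1*16129)) = -(4 + (-2 - 16129)) = -(4 - 16131) = -1*(-16127) = 16127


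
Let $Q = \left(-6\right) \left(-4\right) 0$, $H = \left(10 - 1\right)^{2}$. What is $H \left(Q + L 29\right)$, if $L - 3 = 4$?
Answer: $16443$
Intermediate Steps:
$L = 7$ ($L = 3 + 4 = 7$)
$H = 81$ ($H = 9^{2} = 81$)
$Q = 0$ ($Q = 24 \cdot 0 = 0$)
$H \left(Q + L 29\right) = 81 \left(0 + 7 \cdot 29\right) = 81 \left(0 + 203\right) = 81 \cdot 203 = 16443$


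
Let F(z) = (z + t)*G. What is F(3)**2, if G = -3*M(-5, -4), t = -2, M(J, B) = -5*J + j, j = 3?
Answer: 7056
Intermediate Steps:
M(J, B) = 3 - 5*J (M(J, B) = -5*J + 3 = 3 - 5*J)
G = -84 (G = -3*(3 - 5*(-5)) = -3*(3 + 25) = -3*28 = -84)
F(z) = 168 - 84*z (F(z) = (z - 2)*(-84) = (-2 + z)*(-84) = 168 - 84*z)
F(3)**2 = (168 - 84*3)**2 = (168 - 252)**2 = (-84)**2 = 7056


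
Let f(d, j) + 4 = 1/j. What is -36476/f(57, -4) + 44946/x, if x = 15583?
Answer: 2274386114/264911 ≈ 8585.5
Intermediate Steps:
f(d, j) = -4 + 1/j
-36476/f(57, -4) + 44946/x = -36476/(-4 + 1/(-4)) + 44946/15583 = -36476/(-4 - 1/4) + 44946*(1/15583) = -36476/(-17/4) + 44946/15583 = -36476*(-4/17) + 44946/15583 = 145904/17 + 44946/15583 = 2274386114/264911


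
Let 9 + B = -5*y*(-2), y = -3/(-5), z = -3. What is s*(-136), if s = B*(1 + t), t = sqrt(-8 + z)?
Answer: 408 + 408*I*sqrt(11) ≈ 408.0 + 1353.2*I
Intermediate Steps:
y = 3/5 (y = -3*(-1/5) = 3/5 ≈ 0.60000)
t = I*sqrt(11) (t = sqrt(-8 - 3) = sqrt(-11) = I*sqrt(11) ≈ 3.3166*I)
B = -3 (B = -9 - 5*3/5*(-2) = -9 - 3*(-2) = -9 + 6 = -3)
s = -3 - 3*I*sqrt(11) (s = -3*(1 + I*sqrt(11)) = -3 - 3*I*sqrt(11) ≈ -3.0 - 9.9499*I)
s*(-136) = (-3 - 3*I*sqrt(11))*(-136) = 408 + 408*I*sqrt(11)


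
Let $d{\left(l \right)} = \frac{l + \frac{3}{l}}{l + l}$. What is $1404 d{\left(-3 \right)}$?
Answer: $936$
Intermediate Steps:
$d{\left(l \right)} = \frac{l + \frac{3}{l}}{2 l}$
$1404 d{\left(-3 \right)} = 1404 \frac{3 + \left(-3\right)^{2}}{2 \cdot 9} = 1404 \cdot \frac{1}{2} \cdot \frac{1}{9} \left(3 + 9\right) = 1404 \cdot \frac{1}{2} \cdot \frac{1}{9} \cdot 12 = 1404 \cdot \frac{2}{3} = 936$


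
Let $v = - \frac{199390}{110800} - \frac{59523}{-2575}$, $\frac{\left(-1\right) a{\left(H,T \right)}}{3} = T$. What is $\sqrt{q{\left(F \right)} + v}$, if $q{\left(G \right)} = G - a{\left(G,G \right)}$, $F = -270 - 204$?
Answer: $\frac{i \sqrt{610410520459654}}{570620} \approx 43.298 i$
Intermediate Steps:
$a{\left(H,T \right)} = - 3 T$
$F = -474$ ($F = -270 - 204 = -474$)
$q{\left(G \right)} = 4 G$ ($q{\left(G \right)} = G - - 3 G = G + 3 G = 4 G$)
$v = \frac{121634383}{5706200}$ ($v = \left(-199390\right) \frac{1}{110800} - - \frac{59523}{2575} = - \frac{19939}{11080} + \frac{59523}{2575} = \frac{121634383}{5706200} \approx 21.316$)
$\sqrt{q{\left(F \right)} + v} = \sqrt{4 \left(-474\right) + \frac{121634383}{5706200}} = \sqrt{-1896 + \frac{121634383}{5706200}} = \sqrt{- \frac{10697320817}{5706200}} = \frac{i \sqrt{610410520459654}}{570620}$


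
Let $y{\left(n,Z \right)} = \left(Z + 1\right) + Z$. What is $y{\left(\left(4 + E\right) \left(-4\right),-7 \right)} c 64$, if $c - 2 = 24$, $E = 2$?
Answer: $-21632$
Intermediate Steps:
$c = 26$ ($c = 2 + 24 = 26$)
$y{\left(n,Z \right)} = 1 + 2 Z$ ($y{\left(n,Z \right)} = \left(1 + Z\right) + Z = 1 + 2 Z$)
$y{\left(\left(4 + E\right) \left(-4\right),-7 \right)} c 64 = \left(1 + 2 \left(-7\right)\right) 26 \cdot 64 = \left(1 - 14\right) 26 \cdot 64 = \left(-13\right) 26 \cdot 64 = \left(-338\right) 64 = -21632$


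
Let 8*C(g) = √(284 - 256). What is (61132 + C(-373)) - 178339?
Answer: -117207 + √7/4 ≈ -1.1721e+5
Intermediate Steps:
C(g) = √7/4 (C(g) = √(284 - 256)/8 = √28/8 = (2*√7)/8 = √7/4)
(61132 + C(-373)) - 178339 = (61132 + √7/4) - 178339 = -117207 + √7/4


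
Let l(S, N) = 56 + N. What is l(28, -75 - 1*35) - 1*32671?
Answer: -32725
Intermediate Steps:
l(28, -75 - 1*35) - 1*32671 = (56 + (-75 - 1*35)) - 1*32671 = (56 + (-75 - 35)) - 32671 = (56 - 110) - 32671 = -54 - 32671 = -32725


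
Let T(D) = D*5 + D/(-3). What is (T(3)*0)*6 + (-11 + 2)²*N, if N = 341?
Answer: 27621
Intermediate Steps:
T(D) = 14*D/3 (T(D) = 5*D + D*(-⅓) = 5*D - D/3 = 14*D/3)
(T(3)*0)*6 + (-11 + 2)²*N = (((14/3)*3)*0)*6 + (-11 + 2)²*341 = (14*0)*6 + (-9)²*341 = 0*6 + 81*341 = 0 + 27621 = 27621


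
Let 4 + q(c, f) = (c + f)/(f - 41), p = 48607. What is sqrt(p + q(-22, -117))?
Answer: sqrt(1213347254)/158 ≈ 220.46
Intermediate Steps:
q(c, f) = -4 + (c + f)/(-41 + f) (q(c, f) = -4 + (c + f)/(f - 41) = -4 + (c + f)/(-41 + f))
sqrt(p + q(-22, -117)) = sqrt(48607 + (164 - 22 - 3*(-117))/(-41 - 117)) = sqrt(48607 + (164 - 22 + 351)/(-158)) = sqrt(48607 - 1/158*493) = sqrt(48607 - 493/158) = sqrt(7679413/158) = sqrt(1213347254)/158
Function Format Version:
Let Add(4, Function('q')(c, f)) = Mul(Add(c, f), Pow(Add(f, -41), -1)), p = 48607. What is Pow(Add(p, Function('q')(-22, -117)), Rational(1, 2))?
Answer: Mul(Rational(1, 158), Pow(1213347254, Rational(1, 2))) ≈ 220.46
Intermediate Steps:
Function('q')(c, f) = Add(-4, Mul(Pow(Add(-41, f), -1), Add(c, f))) (Function('q')(c, f) = Add(-4, Mul(Add(c, f), Pow(Add(f, -41), -1))) = Add(-4, Mul(Add(c, f), Pow(Add(-41, f), -1))) = Add(-4, Mul(Pow(Add(-41, f), -1), Add(c, f))))
Pow(Add(p, Function('q')(-22, -117)), Rational(1, 2)) = Pow(Add(48607, Mul(Pow(Add(-41, -117), -1), Add(164, -22, Mul(-3, -117)))), Rational(1, 2)) = Pow(Add(48607, Mul(Pow(-158, -1), Add(164, -22, 351))), Rational(1, 2)) = Pow(Add(48607, Mul(Rational(-1, 158), 493)), Rational(1, 2)) = Pow(Add(48607, Rational(-493, 158)), Rational(1, 2)) = Pow(Rational(7679413, 158), Rational(1, 2)) = Mul(Rational(1, 158), Pow(1213347254, Rational(1, 2)))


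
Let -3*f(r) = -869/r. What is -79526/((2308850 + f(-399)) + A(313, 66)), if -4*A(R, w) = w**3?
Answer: -95192622/2677659403 ≈ -0.035551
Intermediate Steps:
f(r) = 869/(3*r) (f(r) = -(-869)/(3*r) = 869/(3*r))
A(R, w) = -w**3/4
-79526/((2308850 + f(-399)) + A(313, 66)) = -79526/((2308850 + (869/3)/(-399)) - 1/4*66**3) = -79526/((2308850 + (869/3)*(-1/399)) - 1/4*287496) = -79526/((2308850 - 869/1197) - 71874) = -79526/(2763692581/1197 - 71874) = -79526/2677659403/1197 = -79526*1197/2677659403 = -95192622/2677659403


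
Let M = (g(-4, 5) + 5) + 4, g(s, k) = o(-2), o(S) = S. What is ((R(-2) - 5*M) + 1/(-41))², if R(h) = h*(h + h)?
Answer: 1227664/1681 ≈ 730.32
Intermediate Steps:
R(h) = 2*h² (R(h) = h*(2*h) = 2*h²)
g(s, k) = -2
M = 7 (M = (-2 + 5) + 4 = 3 + 4 = 7)
((R(-2) - 5*M) + 1/(-41))² = ((2*(-2)² - 5*7) + 1/(-41))² = ((2*4 - 35) - 1/41)² = ((8 - 35) - 1/41)² = (-27 - 1/41)² = (-1108/41)² = 1227664/1681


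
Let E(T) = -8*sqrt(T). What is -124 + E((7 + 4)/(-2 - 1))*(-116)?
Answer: -124 + 928*I*sqrt(33)/3 ≈ -124.0 + 1777.0*I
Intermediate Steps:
-124 + E((7 + 4)/(-2 - 1))*(-116) = -124 - 8*sqrt(7 + 4)*(I*sqrt(3)/3)*(-116) = -124 - 8*sqrt(11)*(I*sqrt(3)/3)*(-116) = -124 - 8*I*sqrt(33)/3*(-116) = -124 + 928*I*sqrt(33)/3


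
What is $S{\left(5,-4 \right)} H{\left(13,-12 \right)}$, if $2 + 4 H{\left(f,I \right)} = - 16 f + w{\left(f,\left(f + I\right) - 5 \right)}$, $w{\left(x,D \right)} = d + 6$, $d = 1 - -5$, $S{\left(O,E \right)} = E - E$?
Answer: $0$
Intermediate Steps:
$S{\left(O,E \right)} = 0$
$d = 6$ ($d = 1 + 5 = 6$)
$w{\left(x,D \right)} = 12$ ($w{\left(x,D \right)} = 6 + 6 = 12$)
$H{\left(f,I \right)} = \frac{5}{2} - 4 f$ ($H{\left(f,I \right)} = - \frac{1}{2} + \frac{- 16 f + 12}{4} = - \frac{1}{2} + \frac{12 - 16 f}{4} = - \frac{1}{2} - \left(-3 + 4 f\right) = \frac{5}{2} - 4 f$)
$S{\left(5,-4 \right)} H{\left(13,-12 \right)} = 0 \left(\frac{5}{2} - 52\right) = 0 \left(- \frac{99}{2}\right) = 0$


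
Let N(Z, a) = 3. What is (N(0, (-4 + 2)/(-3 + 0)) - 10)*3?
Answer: -21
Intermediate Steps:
(N(0, (-4 + 2)/(-3 + 0)) - 10)*3 = (3 - 10)*3 = -7*3 = -21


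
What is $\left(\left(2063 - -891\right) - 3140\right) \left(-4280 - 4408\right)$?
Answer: $1615968$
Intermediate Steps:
$\left(\left(2063 - -891\right) - 3140\right) \left(-4280 - 4408\right) = \left(\left(2063 + 891\right) - 3140\right) \left(-8688\right) = \left(2954 - 3140\right) \left(-8688\right) = \left(-186\right) \left(-8688\right) = 1615968$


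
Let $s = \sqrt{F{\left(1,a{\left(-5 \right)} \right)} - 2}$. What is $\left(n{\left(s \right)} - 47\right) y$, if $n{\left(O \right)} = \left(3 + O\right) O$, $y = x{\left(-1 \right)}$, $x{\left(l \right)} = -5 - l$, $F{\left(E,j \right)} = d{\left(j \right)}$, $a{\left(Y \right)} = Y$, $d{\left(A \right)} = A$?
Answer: $216 - 12 i \sqrt{7} \approx 216.0 - 31.749 i$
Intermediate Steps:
$F{\left(E,j \right)} = j$
$s = i \sqrt{7}$ ($s = \sqrt{-5 - 2} = \sqrt{-7} = i \sqrt{7} \approx 2.6458 i$)
$y = -4$ ($y = -5 - -1 = -5 + 1 = -4$)
$n{\left(O \right)} = O \left(3 + O\right)$
$\left(n{\left(s \right)} - 47\right) y = \left(i \sqrt{7} \left(3 + i \sqrt{7}\right) - 47\right) \left(-4\right) = \left(-47 + i \sqrt{7} \left(3 + i \sqrt{7}\right)\right) \left(-4\right) = 188 - 4 i \sqrt{7} \left(3 + i \sqrt{7}\right)$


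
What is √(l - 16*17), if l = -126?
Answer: I*√398 ≈ 19.95*I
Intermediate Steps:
√(l - 16*17) = √(-126 - 16*17) = √(-126 - 272) = √(-398) = I*√398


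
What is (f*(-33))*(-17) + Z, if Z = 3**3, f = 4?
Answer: 2271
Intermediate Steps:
Z = 27
(f*(-33))*(-17) + Z = (4*(-33))*(-17) + 27 = -132*(-17) + 27 = 2244 + 27 = 2271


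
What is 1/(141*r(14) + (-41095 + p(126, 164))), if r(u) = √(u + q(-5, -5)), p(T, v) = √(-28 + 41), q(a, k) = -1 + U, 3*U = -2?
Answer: 1/(-41095 + √13 + 47*√111) ≈ -2.4633e-5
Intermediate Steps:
U = -⅔ (U = (⅓)*(-2) = -⅔ ≈ -0.66667)
q(a, k) = -5/3 (q(a, k) = -1 - ⅔ = -5/3)
p(T, v) = √13
r(u) = √(-5/3 + u) (r(u) = √(u - 5/3) = √(-5/3 + u))
1/(141*r(14) + (-41095 + p(126, 164))) = 1/(141*(√(-15 + 9*14)/3) + (-41095 + √13)) = 1/(141*(√(-15 + 126)/3) + (-41095 + √13)) = 1/(141*(√111/3) + (-41095 + √13)) = 1/(47*√111 + (-41095 + √13)) = 1/(-41095 + √13 + 47*√111)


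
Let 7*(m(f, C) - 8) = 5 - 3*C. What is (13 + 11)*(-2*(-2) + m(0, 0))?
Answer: 2136/7 ≈ 305.14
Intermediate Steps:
m(f, C) = 61/7 - 3*C/7 (m(f, C) = 8 + (5 - 3*C)/7 = 8 + (5/7 - 3*C/7) = 61/7 - 3*C/7)
(13 + 11)*(-2*(-2) + m(0, 0)) = (13 + 11)*(-2*(-2) + (61/7 - 3/7*0)) = 24*(4 + (61/7 + 0)) = 24*(4 + 61/7) = 24*(89/7) = 2136/7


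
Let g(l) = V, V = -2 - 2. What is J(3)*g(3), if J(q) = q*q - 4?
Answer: -20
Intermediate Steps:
V = -4
J(q) = -4 + q**2 (J(q) = q**2 - 4 = -4 + q**2)
g(l) = -4
J(3)*g(3) = (-4 + 3**2)*(-4) = (-4 + 9)*(-4) = 5*(-4) = -20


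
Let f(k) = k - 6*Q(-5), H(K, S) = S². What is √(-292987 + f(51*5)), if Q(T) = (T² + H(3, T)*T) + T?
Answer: I*√292102 ≈ 540.46*I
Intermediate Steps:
Q(T) = T + T² + T³ (Q(T) = (T² + T²*T) + T = (T² + T³) + T = T + T² + T³)
f(k) = 630 + k (f(k) = k - (-30)*(1 - 5 + (-5)²) = k - (-30)*(1 - 5 + 25) = k - (-30)*21 = k - 6*(-105) = k + 630 = 630 + k)
√(-292987 + f(51*5)) = √(-292987 + (630 + 51*5)) = √(-292987 + (630 + 255)) = √(-292987 + 885) = √(-292102) = I*√292102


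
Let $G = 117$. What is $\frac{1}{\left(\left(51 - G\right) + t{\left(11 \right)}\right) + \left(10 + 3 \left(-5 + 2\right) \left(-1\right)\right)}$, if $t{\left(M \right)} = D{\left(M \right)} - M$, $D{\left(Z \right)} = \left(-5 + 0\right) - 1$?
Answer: $- \frac{1}{64} \approx -0.015625$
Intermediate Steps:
$D{\left(Z \right)} = -6$ ($D{\left(Z \right)} = -5 - 1 = -6$)
$t{\left(M \right)} = -6 - M$
$\frac{1}{\left(\left(51 - G\right) + t{\left(11 \right)}\right) + \left(10 + 3 \left(-5 + 2\right) \left(-1\right)\right)} = \frac{1}{\left(\left(51 - 117\right) - 17\right) + \left(10 + 3 \left(-5 + 2\right) \left(-1\right)\right)} = \frac{1}{\left(\left(51 - 117\right) - 17\right) + \left(10 + 3 \left(-3\right) \left(-1\right)\right)} = \frac{1}{\left(-66 - 17\right) + \left(10 - -9\right)} = \frac{1}{-83 + \left(10 + 9\right)} = \frac{1}{-83 + 19} = \frac{1}{-64} = - \frac{1}{64}$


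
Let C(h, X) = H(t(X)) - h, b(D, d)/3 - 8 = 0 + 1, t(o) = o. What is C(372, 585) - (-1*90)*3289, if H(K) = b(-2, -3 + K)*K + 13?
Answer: 311446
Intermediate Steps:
b(D, d) = 27 (b(D, d) = 24 + 3*(0 + 1) = 24 + 3*1 = 24 + 3 = 27)
H(K) = 13 + 27*K (H(K) = 27*K + 13 = 13 + 27*K)
C(h, X) = 13 - h + 27*X (C(h, X) = (13 + 27*X) - h = 13 - h + 27*X)
C(372, 585) - (-1*90)*3289 = (13 - 1*372 + 27*585) - (-1*90)*3289 = (13 - 372 + 15795) - (-90)*3289 = 15436 - 1*(-296010) = 15436 + 296010 = 311446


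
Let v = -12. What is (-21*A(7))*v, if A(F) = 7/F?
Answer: 252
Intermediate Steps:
(-21*A(7))*v = -147/7*(-12) = -21*1*(-12) = -21*(-12) = 252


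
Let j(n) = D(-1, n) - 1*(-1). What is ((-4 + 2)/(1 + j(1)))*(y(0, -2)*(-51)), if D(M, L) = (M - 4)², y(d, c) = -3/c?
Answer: 17/3 ≈ 5.6667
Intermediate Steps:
D(M, L) = (-4 + M)²
j(n) = 26 (j(n) = (-4 - 1)² - 1*(-1) = (-5)² + 1 = 25 + 1 = 26)
((-4 + 2)/(1 + j(1)))*(y(0, -2)*(-51)) = ((-4 + 2)/(1 + 26))*(-3/(-2)*(-51)) = (-2/27)*(-3*(-½)*(-51)) = (-2*1/27)*((3/2)*(-51)) = -2/27*(-153/2) = 17/3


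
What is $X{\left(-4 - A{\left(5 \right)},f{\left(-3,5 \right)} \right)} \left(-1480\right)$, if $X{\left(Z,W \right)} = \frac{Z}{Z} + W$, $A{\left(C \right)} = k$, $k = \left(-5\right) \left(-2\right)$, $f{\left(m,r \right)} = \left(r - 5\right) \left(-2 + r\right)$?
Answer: $-1480$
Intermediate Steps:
$f{\left(m,r \right)} = \left(-5 + r\right) \left(-2 + r\right)$
$k = 10$
$A{\left(C \right)} = 10$
$X{\left(Z,W \right)} = 1 + W$
$X{\left(-4 - A{\left(5 \right)},f{\left(-3,5 \right)} \right)} \left(-1480\right) = \left(1 + \left(10 + 5^{2} - 35\right)\right) \left(-1480\right) = \left(1 + \left(10 + 25 - 35\right)\right) \left(-1480\right) = \left(1 + 0\right) \left(-1480\right) = 1 \left(-1480\right) = -1480$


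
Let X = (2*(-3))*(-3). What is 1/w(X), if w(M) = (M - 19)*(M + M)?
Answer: -1/36 ≈ -0.027778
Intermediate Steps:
X = 18 (X = -6*(-3) = 18)
w(M) = 2*M*(-19 + M) (w(M) = (-19 + M)*(2*M) = 2*M*(-19 + M))
1/w(X) = 1/(2*18*(-19 + 18)) = 1/(2*18*(-1)) = 1/(-36) = -1/36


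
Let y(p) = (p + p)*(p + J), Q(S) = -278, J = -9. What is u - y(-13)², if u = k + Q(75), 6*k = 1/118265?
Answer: -232363760579/709590 ≈ -3.2746e+5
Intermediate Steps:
y(p) = 2*p*(-9 + p) (y(p) = (p + p)*(p - 9) = (2*p)*(-9 + p) = 2*p*(-9 + p))
k = 1/709590 (k = (⅙)/118265 = (⅙)*(1/118265) = 1/709590 ≈ 1.4093e-6)
u = -197266019/709590 (u = 1/709590 - 278 = -197266019/709590 ≈ -278.00)
u - y(-13)² = -197266019/709590 - (2*(-13)*(-9 - 13))² = -197266019/709590 - (2*(-13)*(-22))² = -197266019/709590 - 1*572² = -197266019/709590 - 1*327184 = -197266019/709590 - 327184 = -232363760579/709590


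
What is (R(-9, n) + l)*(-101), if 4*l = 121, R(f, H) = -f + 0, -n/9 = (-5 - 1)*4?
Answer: -15857/4 ≈ -3964.3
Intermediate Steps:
n = 216 (n = -9*(-5 - 1)*4 = -(-54)*4 = -9*(-24) = 216)
R(f, H) = -f
l = 121/4 (l = (¼)*121 = 121/4 ≈ 30.250)
(R(-9, n) + l)*(-101) = (-1*(-9) + 121/4)*(-101) = (9 + 121/4)*(-101) = (157/4)*(-101) = -15857/4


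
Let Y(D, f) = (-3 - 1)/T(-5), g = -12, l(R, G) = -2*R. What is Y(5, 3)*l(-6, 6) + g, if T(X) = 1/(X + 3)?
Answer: 84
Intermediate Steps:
T(X) = 1/(3 + X)
Y(D, f) = 8 (Y(D, f) = (-3 - 1)/(1/(3 - 5)) = -4/(1/(-2)) = -4/(-½) = -4*(-2) = 8)
Y(5, 3)*l(-6, 6) + g = 8*(-2*(-6)) - 12 = 8*12 - 12 = 96 - 12 = 84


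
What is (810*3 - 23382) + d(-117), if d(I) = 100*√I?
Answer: -20952 + 300*I*√13 ≈ -20952.0 + 1081.7*I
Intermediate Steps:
(810*3 - 23382) + d(-117) = (810*3 - 23382) + 100*√(-117) = (2430 - 23382) + 100*(3*I*√13) = -20952 + 300*I*√13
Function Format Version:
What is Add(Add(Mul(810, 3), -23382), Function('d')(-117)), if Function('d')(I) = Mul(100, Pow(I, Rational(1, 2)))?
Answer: Add(-20952, Mul(300, I, Pow(13, Rational(1, 2)))) ≈ Add(-20952., Mul(1081.7, I))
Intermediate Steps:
Add(Add(Mul(810, 3), -23382), Function('d')(-117)) = Add(Add(Mul(810, 3), -23382), Mul(100, Pow(-117, Rational(1, 2)))) = Add(Add(2430, -23382), Mul(100, Mul(3, I, Pow(13, Rational(1, 2))))) = Add(-20952, Mul(300, I, Pow(13, Rational(1, 2))))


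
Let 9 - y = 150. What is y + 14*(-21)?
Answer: -435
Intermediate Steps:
y = -141 (y = 9 - 1*150 = 9 - 150 = -141)
y + 14*(-21) = -141 + 14*(-21) = -141 - 294 = -435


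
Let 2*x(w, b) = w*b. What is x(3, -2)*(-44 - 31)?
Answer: 225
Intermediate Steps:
x(w, b) = b*w/2 (x(w, b) = (w*b)/2 = (b*w)/2 = b*w/2)
x(3, -2)*(-44 - 31) = ((½)*(-2)*3)*(-44 - 31) = -3*(-75) = 225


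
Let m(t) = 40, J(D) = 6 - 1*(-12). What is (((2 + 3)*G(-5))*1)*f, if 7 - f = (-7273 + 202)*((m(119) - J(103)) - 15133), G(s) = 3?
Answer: -1602748110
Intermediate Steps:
J(D) = 18 (J(D) = 6 + 12 = 18)
f = -106849874 (f = 7 - (-7273 + 202)*((40 - 1*18) - 15133) = 7 - (-7071)*((40 - 18) - 15133) = 7 - (-7071)*(22 - 15133) = 7 - (-7071)*(-15111) = 7 - 1*106849881 = 7 - 106849881 = -106849874)
(((2 + 3)*G(-5))*1)*f = (((2 + 3)*3)*1)*(-106849874) = ((5*3)*1)*(-106849874) = (15*1)*(-106849874) = 15*(-106849874) = -1602748110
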